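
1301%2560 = 1301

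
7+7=14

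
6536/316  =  20  +  54/79 = 20.68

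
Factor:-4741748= - 2^2*11^2*97^1*101^1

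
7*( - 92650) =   -  648550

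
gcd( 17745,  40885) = 65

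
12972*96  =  1245312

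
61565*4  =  246260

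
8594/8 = 1074 + 1/4  =  1074.25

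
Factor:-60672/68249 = -2^8* 3^1* 79^1 * 139^( -1 ) * 491^ (  -  1 )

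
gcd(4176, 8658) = 18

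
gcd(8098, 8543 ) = 1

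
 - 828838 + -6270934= - 7099772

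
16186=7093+9093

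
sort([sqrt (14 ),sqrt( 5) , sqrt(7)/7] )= [sqrt( 7)/7,sqrt (5 ) , sqrt( 14)]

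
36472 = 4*9118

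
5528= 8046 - 2518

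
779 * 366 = 285114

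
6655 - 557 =6098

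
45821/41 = 1117 +24/41 = 1117.59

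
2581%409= 127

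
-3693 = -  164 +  - 3529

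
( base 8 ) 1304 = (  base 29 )OC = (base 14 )388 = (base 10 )708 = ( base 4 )23010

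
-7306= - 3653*2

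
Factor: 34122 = 2^1 * 3^1 * 11^2*47^1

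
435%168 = 99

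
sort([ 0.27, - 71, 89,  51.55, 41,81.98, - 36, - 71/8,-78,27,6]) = [-78,  -  71, - 36, - 71/8, 0.27, 6,27 , 41,51.55,81.98,89]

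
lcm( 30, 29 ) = 870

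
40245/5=8049 =8049.00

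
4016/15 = 267 + 11/15 = 267.73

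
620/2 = 310 = 310.00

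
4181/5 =836 + 1/5  =  836.20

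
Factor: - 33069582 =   -  2^1*3^2*7^1*13^2*1553^1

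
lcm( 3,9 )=9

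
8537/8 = 1067+1/8 = 1067.12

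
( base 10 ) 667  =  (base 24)13J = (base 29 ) N0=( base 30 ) m7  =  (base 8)1233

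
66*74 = 4884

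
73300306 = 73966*991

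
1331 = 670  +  661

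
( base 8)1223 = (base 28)nf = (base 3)220102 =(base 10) 659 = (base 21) 1A8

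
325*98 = 31850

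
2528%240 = 128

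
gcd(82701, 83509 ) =1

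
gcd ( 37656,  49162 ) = 1046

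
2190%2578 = 2190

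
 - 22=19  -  41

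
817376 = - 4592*( - 178 ) 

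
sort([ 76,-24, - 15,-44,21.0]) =[-44 , - 24,-15, 21.0,76]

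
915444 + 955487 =1870931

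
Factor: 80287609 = 47^1 * 1708247^1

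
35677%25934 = 9743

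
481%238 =5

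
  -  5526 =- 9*614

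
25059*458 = 11477022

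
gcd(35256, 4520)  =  904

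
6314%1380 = 794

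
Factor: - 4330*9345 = -2^1*3^1*5^2*7^1 * 89^1*433^1 = - 40463850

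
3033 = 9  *337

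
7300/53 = 137+39/53 = 137.74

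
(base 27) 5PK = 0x10f4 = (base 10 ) 4340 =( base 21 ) 9he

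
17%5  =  2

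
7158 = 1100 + 6058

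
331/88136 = 331/88136 = 0.00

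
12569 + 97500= 110069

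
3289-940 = 2349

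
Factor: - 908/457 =-2^2*227^1*457^( - 1) 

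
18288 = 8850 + 9438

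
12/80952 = 1/6746 = 0.00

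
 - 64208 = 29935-94143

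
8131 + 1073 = 9204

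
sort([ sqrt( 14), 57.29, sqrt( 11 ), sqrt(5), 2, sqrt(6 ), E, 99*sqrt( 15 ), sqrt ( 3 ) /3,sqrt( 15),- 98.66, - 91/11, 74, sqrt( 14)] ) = [ - 98.66,-91/11, sqrt( 3)/3, 2,  sqrt( 5),  sqrt(6), E, sqrt( 11) , sqrt( 14) , sqrt(14), sqrt(15), 57.29,74, 99*sqrt( 15 )] 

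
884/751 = 1  +  133/751 = 1.18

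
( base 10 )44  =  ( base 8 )54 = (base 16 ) 2C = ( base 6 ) 112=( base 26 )1I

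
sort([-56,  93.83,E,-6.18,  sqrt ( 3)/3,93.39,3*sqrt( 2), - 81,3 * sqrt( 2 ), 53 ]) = [-81,-56 , - 6.18, sqrt( 3 )/3,E,  3* sqrt(2), 3 * sqrt( 2 ), 53,93.39,93.83 ]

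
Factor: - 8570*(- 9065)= 77687050  =  2^1* 5^2*7^2 * 37^1*857^1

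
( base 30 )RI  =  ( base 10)828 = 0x33C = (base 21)1i9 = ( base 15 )3A3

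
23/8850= 23/8850  =  0.00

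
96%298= 96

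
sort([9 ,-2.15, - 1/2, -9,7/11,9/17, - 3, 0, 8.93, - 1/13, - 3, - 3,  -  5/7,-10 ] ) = [ - 10, - 9, - 3, - 3, - 3, - 2.15, - 5/7 , - 1/2, - 1/13, 0 , 9/17 , 7/11, 8.93 , 9] 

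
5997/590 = 5997/590 = 10.16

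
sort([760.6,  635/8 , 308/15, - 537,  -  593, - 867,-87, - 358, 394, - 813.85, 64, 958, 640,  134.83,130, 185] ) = [-867,  -  813.85 , - 593, - 537, - 358, - 87, 308/15, 64, 635/8  ,  130,134.83,185, 394, 640,  760.6, 958]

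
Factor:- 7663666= -2^1*149^1*25717^1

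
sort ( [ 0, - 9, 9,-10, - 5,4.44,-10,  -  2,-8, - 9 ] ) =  [ - 10, - 10, - 9,-9, - 8, - 5, - 2, 0,  4.44, 9 ] 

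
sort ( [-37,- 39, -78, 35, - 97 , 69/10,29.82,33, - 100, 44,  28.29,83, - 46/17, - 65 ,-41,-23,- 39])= [ - 100 , - 97, - 78, - 65,  -  41, - 39, - 39, - 37, - 23,-46/17,69/10, 28.29,29.82, 33, 35, 44, 83]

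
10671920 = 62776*170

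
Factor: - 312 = - 2^3*3^1*13^1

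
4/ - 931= - 1 + 927/931 =- 0.00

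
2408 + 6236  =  8644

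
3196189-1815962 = 1380227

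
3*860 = 2580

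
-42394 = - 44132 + 1738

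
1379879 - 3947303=-2567424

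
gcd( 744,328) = 8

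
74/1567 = 74/1567= 0.05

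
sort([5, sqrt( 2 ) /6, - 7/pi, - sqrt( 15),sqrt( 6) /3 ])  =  [ - sqrt( 15), - 7/pi,sqrt(2)/6 , sqrt(6) /3, 5 ]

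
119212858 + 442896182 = 562109040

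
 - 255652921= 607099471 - 862752392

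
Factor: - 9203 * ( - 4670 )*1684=72374968840 = 2^3*5^1 * 421^1*467^1*9203^1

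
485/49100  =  97/9820 = 0.01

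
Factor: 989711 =127^1*7793^1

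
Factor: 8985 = 3^1*5^1*599^1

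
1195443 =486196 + 709247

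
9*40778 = 367002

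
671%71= 32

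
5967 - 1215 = 4752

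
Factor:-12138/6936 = - 2^(  -  2) * 7^1=- 7/4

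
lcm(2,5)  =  10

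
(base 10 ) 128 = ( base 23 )5D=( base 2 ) 10000000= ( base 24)58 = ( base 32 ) 40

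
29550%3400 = 2350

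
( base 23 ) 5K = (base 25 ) 5A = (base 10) 135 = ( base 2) 10000111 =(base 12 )B3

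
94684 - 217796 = - 123112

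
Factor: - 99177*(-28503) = 2826842031=3^3*13^1*2543^1 * 3167^1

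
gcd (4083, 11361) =3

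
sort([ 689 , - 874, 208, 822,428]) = [-874,208,428, 689, 822 ] 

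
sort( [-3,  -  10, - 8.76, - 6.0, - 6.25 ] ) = [-10, - 8.76,- 6.25, - 6.0, - 3]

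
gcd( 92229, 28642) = 1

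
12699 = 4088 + 8611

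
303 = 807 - 504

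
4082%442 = 104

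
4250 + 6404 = 10654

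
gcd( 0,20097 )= 20097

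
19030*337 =6413110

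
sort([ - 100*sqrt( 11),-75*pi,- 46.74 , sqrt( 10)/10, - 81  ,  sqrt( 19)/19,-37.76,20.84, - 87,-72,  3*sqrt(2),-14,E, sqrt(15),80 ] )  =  [ - 100*sqrt(11),-75*pi, - 87,- 81,  -  72,-46.74, - 37.76, - 14, sqrt( 19 ) /19,sqrt(10)/10 , E, sqrt(15),3*sqrt ( 2),20.84,80]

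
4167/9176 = 4167/9176= 0.45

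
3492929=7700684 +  - 4207755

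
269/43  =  6 + 11/43 = 6.26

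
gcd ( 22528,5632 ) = 5632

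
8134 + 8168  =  16302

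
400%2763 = 400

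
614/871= 614/871 =0.70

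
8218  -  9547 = -1329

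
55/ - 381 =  - 1 + 326/381 =- 0.14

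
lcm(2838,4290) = 184470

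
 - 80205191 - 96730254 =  - 176935445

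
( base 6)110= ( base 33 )19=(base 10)42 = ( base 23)1j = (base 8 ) 52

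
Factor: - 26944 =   -  2^6*421^1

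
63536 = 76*836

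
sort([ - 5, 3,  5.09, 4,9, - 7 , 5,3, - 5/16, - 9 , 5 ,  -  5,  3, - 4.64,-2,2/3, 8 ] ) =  [  -  9, - 7 ,-5, -5 ,-4.64,-2, - 5/16,  2/3 , 3, 3,3, 4, 5 , 5, 5.09, 8,9 ] 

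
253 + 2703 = 2956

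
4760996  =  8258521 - 3497525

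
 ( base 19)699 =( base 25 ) 3IL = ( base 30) 2I6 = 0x92A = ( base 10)2346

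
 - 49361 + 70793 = 21432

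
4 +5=9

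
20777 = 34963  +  -14186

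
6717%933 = 186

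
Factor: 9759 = 3^1*3253^1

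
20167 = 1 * 20167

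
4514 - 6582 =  - 2068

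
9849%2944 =1017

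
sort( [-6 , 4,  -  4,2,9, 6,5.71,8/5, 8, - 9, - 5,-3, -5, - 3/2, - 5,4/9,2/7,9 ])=[ - 9,  -  6, - 5, - 5, -5, - 4,- 3, - 3/2, 2/7,4/9,8/5,2, 4,5.71 , 6,8,9, 9]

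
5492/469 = 5492/469 = 11.71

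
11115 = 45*247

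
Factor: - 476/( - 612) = 3^( - 2 )*7^1 = 7/9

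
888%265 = 93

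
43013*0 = 0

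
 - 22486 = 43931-66417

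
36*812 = 29232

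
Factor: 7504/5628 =4/3 = 2^2*3^ ( - 1)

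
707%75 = 32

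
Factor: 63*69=3^3 * 7^1*23^1 = 4347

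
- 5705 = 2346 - 8051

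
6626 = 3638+2988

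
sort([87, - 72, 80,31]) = [ - 72, 31,  80,87 ]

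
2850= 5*570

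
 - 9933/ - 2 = 4966 + 1/2 = 4966.50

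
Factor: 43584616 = 2^3*79^1*68963^1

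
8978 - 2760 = 6218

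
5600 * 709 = 3970400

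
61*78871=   4811131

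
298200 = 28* 10650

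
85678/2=42839 = 42839.00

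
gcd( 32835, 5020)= 5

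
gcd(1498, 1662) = 2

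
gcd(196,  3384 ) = 4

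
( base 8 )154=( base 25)48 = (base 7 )213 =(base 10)108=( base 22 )4k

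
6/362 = 3/181 = 0.02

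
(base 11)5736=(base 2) 1110101110101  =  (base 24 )d25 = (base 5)220131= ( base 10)7541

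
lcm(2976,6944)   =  20832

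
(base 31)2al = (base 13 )1044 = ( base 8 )4315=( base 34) 1W9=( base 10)2253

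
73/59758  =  73/59758 = 0.00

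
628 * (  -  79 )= - 49612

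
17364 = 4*4341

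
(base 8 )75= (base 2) 111101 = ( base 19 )34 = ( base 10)61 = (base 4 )331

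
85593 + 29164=114757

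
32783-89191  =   - 56408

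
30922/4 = 7730 + 1/2 = 7730.50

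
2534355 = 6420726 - 3886371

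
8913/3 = 2971 = 2971.00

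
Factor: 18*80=2^5* 3^2*5^1 = 1440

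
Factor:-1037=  - 17^1*61^1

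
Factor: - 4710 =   -  2^1*3^1 * 5^1*157^1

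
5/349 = 5/349 = 0.01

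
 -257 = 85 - 342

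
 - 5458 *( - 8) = 43664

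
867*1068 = 925956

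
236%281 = 236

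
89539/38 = 89539/38  =  2356.29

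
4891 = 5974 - 1083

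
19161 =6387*3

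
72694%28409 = 15876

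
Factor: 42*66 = 2^2*3^2*7^1 *11^1 = 2772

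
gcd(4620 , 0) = 4620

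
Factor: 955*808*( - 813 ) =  - 2^3*3^1*5^1*101^1*191^1*271^1 = - 627343320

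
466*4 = 1864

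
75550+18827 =94377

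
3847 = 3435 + 412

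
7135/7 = 7135/7 = 1019.29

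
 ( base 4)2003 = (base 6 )335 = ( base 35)3q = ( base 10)131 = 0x83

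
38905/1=38905= 38905.00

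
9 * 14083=126747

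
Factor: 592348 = 2^2 *17^1*31^1*281^1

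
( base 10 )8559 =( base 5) 233214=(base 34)7dp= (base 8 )20557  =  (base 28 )apj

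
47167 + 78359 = 125526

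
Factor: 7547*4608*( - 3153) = - 2^9*3^3 * 1051^1 * 7547^1 = - 109650544128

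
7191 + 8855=16046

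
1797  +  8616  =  10413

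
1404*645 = 905580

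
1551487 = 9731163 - 8179676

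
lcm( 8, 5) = 40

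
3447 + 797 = 4244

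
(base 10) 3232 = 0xCA0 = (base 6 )22544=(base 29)3od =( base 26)4K8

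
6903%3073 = 757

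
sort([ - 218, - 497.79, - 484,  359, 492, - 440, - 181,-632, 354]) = [-632, - 497.79, - 484, - 440,  -  218,  -  181, 354,  359,492]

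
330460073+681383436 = 1011843509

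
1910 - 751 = 1159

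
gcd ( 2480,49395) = 5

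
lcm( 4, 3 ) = 12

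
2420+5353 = 7773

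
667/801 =667/801 = 0.83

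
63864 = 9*7096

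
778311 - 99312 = 678999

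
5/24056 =5/24056 = 0.00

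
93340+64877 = 158217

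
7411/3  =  7411/3 =2470.33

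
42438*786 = 33356268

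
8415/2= 4207 + 1/2=4207.50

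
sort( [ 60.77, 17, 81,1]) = [ 1, 17,60.77, 81] 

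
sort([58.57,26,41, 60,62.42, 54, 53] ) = [ 26, 41, 53,54 , 58.57,60,  62.42]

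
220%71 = 7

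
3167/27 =3167/27 = 117.30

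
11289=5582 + 5707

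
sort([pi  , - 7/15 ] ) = [ - 7/15,pi] 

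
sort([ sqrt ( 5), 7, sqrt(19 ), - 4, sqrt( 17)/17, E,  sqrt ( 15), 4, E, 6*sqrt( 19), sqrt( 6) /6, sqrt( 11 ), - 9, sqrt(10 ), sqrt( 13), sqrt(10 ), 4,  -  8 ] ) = [ - 9, - 8,- 4 , sqrt( 17 )/17,  sqrt( 6)/6, sqrt( 5), E,  E,  sqrt( 10),sqrt(10),  sqrt(11), sqrt( 13), sqrt( 15), 4, 4,sqrt( 19), 7, 6 *sqrt(19)] 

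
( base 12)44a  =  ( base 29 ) lp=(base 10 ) 634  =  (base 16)27a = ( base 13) 39a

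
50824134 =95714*531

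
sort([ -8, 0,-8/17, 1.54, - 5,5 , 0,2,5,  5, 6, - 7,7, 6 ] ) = [ -8, - 7, - 5, - 8/17, 0, 0,1.54,  2,5,5, 5,6,6, 7] 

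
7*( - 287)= - 2009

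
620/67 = 9 + 17/67 = 9.25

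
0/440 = 0 = 0.00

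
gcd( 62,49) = 1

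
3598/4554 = 1799/2277 =0.79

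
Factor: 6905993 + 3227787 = 2^2*5^1*506689^1 = 10133780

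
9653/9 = 1072  +  5/9 = 1072.56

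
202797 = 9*22533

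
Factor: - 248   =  -2^3* 31^1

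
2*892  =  1784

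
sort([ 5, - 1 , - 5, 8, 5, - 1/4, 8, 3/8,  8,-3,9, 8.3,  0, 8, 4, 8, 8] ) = [ - 5, - 3, - 1  , - 1/4, 0,3/8 , 4,5, 5, 8, 8, 8,8, 8,8,8.3,9]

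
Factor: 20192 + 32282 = 2^1 * 26237^1 =52474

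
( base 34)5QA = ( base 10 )6674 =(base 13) 3065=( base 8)15022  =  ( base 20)gde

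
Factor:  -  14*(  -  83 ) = 2^1*7^1 * 83^1=1162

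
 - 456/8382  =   - 76/1397  =  - 0.05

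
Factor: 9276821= 9276821^1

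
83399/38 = 2194+27/38 = 2194.71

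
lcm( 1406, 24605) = 49210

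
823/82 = 10 +3/82 = 10.04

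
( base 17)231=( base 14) 330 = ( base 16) 276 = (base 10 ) 630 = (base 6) 2530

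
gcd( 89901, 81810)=9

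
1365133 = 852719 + 512414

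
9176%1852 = 1768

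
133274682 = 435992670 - 302717988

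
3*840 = 2520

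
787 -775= 12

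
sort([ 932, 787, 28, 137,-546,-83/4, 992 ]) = [ -546, - 83/4,28, 137, 787,932, 992] 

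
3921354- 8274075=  - 4352721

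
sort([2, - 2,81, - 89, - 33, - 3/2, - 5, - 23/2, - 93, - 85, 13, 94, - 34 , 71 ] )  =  [  -  93, - 89,  -  85, - 34, - 33,-23/2, - 5 , - 2, - 3/2,2, 13, 71, 81, 94 ] 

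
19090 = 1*19090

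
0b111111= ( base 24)2f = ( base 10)63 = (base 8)77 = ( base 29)25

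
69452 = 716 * 97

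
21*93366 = 1960686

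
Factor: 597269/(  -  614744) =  - 2^(  -  3 )*13^(-1 )* 23^ ( - 1)*257^(  -  1) *597269^1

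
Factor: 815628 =2^2*3^1*11^1*37^1*167^1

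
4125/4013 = 1 + 112/4013 = 1.03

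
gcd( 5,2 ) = 1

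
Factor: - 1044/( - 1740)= 3/5 = 3^1* 5^( - 1)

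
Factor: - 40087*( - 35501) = 1423128587 = 131^1*271^1*40087^1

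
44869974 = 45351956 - 481982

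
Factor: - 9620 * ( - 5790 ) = 2^3*3^1 * 5^2*13^1*37^1*193^1 = 55699800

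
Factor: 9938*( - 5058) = -50266404 = - 2^2*3^2*281^1 *4969^1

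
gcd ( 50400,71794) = 2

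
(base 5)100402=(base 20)817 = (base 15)e52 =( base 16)C9B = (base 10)3227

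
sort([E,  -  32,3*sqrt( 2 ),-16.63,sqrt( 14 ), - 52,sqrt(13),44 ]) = [-52,-32,-16.63, E,sqrt ( 13 ) , sqrt(14 ),3*sqrt(2 ), 44 ]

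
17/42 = 17/42 = 0.40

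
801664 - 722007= 79657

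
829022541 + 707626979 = 1536649520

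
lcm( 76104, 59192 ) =532728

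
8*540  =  4320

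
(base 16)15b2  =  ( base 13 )26b3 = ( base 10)5554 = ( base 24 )9fa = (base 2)1010110110010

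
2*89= 178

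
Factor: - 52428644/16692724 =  - 13107161/4173181= -4173181^ ( - 1 ) * 13107161^1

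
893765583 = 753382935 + 140382648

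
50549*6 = 303294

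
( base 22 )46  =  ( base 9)114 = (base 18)54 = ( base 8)136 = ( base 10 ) 94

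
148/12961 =148/12961 = 0.01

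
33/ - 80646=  - 11/26882 = -0.00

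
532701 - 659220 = - 126519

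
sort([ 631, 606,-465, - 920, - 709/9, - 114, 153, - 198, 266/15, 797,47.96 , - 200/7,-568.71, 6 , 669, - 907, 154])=[ - 920,- 907, -568.71, - 465 , - 198 , - 114, -709/9, - 200/7 , 6,266/15,47.96,153,154,606, 631,669, 797]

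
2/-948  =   - 1/474 = - 0.00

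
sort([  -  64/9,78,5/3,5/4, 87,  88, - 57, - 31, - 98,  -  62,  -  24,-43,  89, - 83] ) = [-98,  -  83, - 62,  -  57, - 43, - 31, - 24,-64/9, 5/4,5/3,78,87, 88,  89 ] 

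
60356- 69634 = -9278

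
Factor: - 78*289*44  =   - 2^3*3^1*11^1*13^1*17^2 =- 991848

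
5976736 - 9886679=- 3909943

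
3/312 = 1/104 = 0.01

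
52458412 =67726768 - 15268356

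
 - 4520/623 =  - 4520/623 = - 7.26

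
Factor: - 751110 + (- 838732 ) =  -1589842 = -2^1*794921^1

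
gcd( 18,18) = 18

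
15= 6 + 9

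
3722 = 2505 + 1217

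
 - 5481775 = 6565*(-835) 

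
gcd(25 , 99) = 1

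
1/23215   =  1/23215 = 0.00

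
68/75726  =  34/37863 = 0.00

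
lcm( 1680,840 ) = 1680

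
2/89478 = 1/44739 = 0.00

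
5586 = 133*42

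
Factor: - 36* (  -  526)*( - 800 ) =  - 15148800 = -2^8*3^2* 5^2*263^1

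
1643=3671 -2028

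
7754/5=7754/5  =  1550.80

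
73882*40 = 2955280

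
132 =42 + 90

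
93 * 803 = 74679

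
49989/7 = 49989/7 = 7141.29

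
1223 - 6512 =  - 5289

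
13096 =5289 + 7807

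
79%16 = 15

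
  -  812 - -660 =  - 152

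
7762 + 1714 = 9476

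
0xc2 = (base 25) 7j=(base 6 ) 522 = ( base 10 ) 194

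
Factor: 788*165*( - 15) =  - 1950300 =- 2^2*3^2*5^2*11^1*197^1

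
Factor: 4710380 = 2^2*5^1 * 235519^1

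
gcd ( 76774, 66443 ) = 1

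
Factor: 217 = 7^1*31^1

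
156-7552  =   - 7396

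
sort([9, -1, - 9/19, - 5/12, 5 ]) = [ - 1 ,-9/19,  -  5/12, 5,9 ] 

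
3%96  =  3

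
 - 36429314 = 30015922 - 66445236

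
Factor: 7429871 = 79^1 *94049^1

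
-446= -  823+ 377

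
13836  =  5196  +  8640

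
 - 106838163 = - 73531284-33306879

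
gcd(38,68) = 2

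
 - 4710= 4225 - 8935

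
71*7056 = 500976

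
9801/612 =1089/68= 16.01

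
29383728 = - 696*(  -  42218 )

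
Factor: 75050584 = 2^3*7^1*373^1*3593^1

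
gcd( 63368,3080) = 8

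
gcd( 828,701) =1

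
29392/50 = 14696/25 = 587.84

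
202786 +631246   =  834032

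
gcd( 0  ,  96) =96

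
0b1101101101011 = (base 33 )6en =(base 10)7019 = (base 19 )1088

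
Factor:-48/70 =-2^3*3^1*5^( - 1) * 7^( - 1)  =  - 24/35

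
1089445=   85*12817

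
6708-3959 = 2749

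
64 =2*32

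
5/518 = 5/518 = 0.01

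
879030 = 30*29301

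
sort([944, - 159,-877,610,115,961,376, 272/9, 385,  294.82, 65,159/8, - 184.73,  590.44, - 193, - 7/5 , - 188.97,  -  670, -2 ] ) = [ - 877, - 670, - 193, - 188.97 , - 184.73,  -  159,  -  2, - 7/5,159/8,272/9 , 65,115,294.82,376,385, 590.44,610, 944, 961 ] 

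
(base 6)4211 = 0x3AF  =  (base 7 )2515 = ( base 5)12233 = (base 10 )943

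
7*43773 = 306411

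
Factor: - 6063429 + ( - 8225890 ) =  - 11^1*1299029^1 = -14289319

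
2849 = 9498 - 6649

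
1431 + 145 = 1576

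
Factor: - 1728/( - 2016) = 6/7  =  2^1*3^1 *7^( - 1)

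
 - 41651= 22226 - 63877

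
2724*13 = 35412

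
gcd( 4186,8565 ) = 1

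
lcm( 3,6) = 6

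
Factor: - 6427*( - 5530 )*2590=92051992900 = 2^2 * 5^2*7^2*37^1*79^1 * 6427^1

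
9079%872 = 359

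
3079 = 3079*1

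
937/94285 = 937/94285 =0.01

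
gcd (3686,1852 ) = 2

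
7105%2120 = 745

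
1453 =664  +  789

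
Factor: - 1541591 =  - 1541591^1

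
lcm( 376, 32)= 1504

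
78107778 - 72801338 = 5306440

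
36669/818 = 44 + 677/818=44.83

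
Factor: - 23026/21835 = -58/55 = - 2^1*5^(-1) * 11^(- 1)*29^1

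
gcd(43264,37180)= 676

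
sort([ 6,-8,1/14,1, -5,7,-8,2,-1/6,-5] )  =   [ - 8,-8, - 5,-5, - 1/6, 1/14, 1,2,6, 7] 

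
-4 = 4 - 8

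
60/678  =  10/113 = 0.09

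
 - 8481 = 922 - 9403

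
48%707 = 48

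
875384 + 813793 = 1689177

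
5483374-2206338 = 3277036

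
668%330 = 8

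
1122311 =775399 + 346912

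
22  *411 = 9042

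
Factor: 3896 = 2^3*487^1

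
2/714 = 1/357 = 0.00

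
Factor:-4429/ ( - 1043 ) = 7^( - 1)*43^1 * 103^1*149^( - 1 ) 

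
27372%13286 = 800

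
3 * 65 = 195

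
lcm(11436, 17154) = 34308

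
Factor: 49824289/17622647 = 7^( - 1)*19^1  *  43^ ( - 1)* 127^( - 1) * 461^( - 1)*641^1*4091^1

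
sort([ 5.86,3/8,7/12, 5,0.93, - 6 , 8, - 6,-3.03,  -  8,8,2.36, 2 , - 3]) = [ - 8, - 6, - 6, - 3.03, - 3, 3/8,7/12,0.93,2,2.36,5,5.86,8,8 ] 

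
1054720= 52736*20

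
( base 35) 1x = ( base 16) 44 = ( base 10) 68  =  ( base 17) 40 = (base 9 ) 75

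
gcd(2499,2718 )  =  3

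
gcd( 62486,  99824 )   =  2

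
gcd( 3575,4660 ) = 5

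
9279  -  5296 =3983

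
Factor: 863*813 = 701619= 3^1 * 271^1*863^1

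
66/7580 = 33/3790= 0.01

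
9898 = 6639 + 3259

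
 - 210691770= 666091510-876783280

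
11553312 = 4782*2416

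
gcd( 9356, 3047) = 1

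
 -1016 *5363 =-5448808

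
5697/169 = 33 + 120/169=33.71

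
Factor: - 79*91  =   -7^1*13^1*79^1 = -7189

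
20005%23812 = 20005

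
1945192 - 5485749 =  - 3540557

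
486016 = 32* 15188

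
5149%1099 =753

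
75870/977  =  77 + 641/977 = 77.66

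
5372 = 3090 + 2282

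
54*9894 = 534276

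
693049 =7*99007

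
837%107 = 88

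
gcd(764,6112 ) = 764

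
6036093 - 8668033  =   - 2631940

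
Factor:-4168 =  - 2^3 *521^1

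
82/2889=82/2889 = 0.03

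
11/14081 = 11/14081 = 0.00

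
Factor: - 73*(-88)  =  6424 = 2^3*11^1*73^1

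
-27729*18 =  - 499122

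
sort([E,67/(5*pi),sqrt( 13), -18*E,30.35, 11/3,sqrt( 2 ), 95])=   [-18*E,sqrt( 2), E,sqrt( 13), 11/3,67/( 5*pi),30.35, 95 ] 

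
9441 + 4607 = 14048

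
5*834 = 4170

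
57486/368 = 156 + 39/184= 156.21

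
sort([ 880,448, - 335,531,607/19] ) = [ - 335,607/19,448,531,880 ]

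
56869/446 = 56869/446= 127.51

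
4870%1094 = 494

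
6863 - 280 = 6583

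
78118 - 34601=43517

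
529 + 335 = 864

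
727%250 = 227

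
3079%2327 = 752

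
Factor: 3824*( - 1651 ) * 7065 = -2^4*3^2*5^1*13^1 * 127^1*157^1*239^1 = -44604340560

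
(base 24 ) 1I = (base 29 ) 1d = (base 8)52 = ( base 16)2A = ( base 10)42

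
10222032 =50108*204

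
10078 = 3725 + 6353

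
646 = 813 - 167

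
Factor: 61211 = 61211^1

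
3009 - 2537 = 472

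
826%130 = 46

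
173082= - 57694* ( - 3)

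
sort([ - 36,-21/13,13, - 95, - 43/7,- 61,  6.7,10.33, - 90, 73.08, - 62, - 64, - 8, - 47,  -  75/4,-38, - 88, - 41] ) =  [ - 95, -90,-88, - 64, - 62, - 61, - 47, - 41, - 38, - 36, - 75/4 , - 8 , - 43/7,  -  21/13,6.7,10.33, 13,73.08] 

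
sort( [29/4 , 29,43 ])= [29/4,29,43]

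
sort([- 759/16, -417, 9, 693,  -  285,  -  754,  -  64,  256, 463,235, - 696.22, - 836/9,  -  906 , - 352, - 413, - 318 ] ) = [ -906,  -  754,  -  696.22, - 417, -413 , - 352, - 318,  -  285,  -  836/9,-64,-759/16,9, 235, 256,463, 693 ]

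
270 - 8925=-8655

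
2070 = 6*345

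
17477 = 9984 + 7493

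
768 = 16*48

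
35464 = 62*572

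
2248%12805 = 2248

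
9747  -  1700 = 8047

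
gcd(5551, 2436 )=7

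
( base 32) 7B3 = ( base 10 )7523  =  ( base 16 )1d63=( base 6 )54455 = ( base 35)64X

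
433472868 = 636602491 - 203129623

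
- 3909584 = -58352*67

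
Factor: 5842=2^1*23^1*127^1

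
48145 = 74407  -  26262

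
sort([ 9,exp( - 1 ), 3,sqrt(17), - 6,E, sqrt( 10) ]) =[ - 6, exp( - 1 ),E,3, sqrt( 10),sqrt(17),  9 ] 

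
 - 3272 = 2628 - 5900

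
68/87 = 68/87 = 0.78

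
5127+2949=8076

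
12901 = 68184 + - 55283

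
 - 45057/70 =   -  45057/70 = - 643.67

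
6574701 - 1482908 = 5091793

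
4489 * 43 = 193027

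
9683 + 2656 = 12339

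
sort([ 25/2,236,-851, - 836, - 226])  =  [-851, - 836,-226,25/2,236 ] 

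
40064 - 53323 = - 13259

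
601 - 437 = 164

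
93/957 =31/319 = 0.10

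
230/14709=230/14709 = 0.02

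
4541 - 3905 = 636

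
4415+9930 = 14345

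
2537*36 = 91332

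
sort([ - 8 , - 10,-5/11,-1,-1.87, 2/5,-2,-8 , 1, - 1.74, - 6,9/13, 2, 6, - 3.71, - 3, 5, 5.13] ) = [ - 10, - 8,-8,  -  6, - 3.71,-3, - 2,- 1.87, - 1.74, - 1 ,-5/11,2/5  ,  9/13,1, 2,5,5.13, 6 ] 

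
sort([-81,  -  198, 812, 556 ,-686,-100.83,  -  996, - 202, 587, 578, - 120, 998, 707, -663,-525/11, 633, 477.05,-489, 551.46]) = [-996,- 686, - 663,- 489, - 202, - 198, - 120,-100.83, - 81, - 525/11,477.05,551.46,556, 578, 587, 633 , 707,812,998]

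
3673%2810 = 863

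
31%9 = 4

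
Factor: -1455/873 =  - 5/3=- 3^(-1 )*5^1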